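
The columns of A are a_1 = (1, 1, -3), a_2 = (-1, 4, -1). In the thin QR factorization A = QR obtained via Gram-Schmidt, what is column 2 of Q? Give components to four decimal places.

q_2 = (-0.4027, 0.9002, 0.1658)

a_1 = (1, 1, -3); ‖a_1‖ = 3.3166, so q_1 = (0.3015, 0.3015, -0.9045).
q_1·a_2 = 0.3015·(-1) + 0.3015·4 + (-0.9045)·(-1) = 1.8091.
u_2 = a_2 − 1.8091·q_1 = (-1.5455, 3.4545, 0.6364).
‖u_2‖ = 3.8376, so q_2 = (-0.4027, 0.9002, 0.1658).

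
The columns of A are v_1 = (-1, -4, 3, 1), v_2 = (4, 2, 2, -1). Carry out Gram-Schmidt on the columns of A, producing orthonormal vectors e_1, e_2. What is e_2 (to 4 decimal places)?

v_1 = (-1, -4, 3, 1); ‖v_1‖ = 5.1962, so e_1 = (-0.1925, -0.7698, 0.5774, 0.1925).
e_1·v_2 = (-0.1925)·4 + (-0.7698)·2 + 0.5774·2 + 0.1925·(-1) = -1.3472.
u_2 = v_2 + 1.3472·e_1 = (3.7407, 0.9630, 2.7778, -0.7407).
‖u_2‖ = 4.8151, so e_2 = (0.7769, 0.2000, 0.5769, -0.1538).

e_2 = (0.7769, 0.2000, 0.5769, -0.1538)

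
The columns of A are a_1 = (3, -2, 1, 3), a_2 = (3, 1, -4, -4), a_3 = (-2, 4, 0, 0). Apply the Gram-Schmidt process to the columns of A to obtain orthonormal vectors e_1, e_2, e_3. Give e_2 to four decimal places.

e_1 = a_1/‖a_1‖ = (3, -2, 1, 3)/4.7958 = (0.6255, -0.4170, 0.2085, 0.6255).
r_{12} = e_1·a_2 = -1.8766.
u_2 = a_2 + 1.8766·e_1 = (4.1739, 0.2174, -3.6087, -2.8261).
‖u_2‖ = 6.2031, so e_2 = (0.6729, 0.0350, -0.5818, -0.4556).

e_2 = (0.6729, 0.0350, -0.5818, -0.4556)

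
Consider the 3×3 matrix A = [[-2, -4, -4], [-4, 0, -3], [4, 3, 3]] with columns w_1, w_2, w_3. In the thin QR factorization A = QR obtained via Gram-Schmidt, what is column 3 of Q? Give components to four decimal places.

w_1 = (-2, -4, 4); ‖w_1‖ = 6.0000, so q_1 = (-0.3333, -0.6667, 0.6667).
q_1·w_2 = (-0.3333)·(-4) + (-0.6667)·0 + 0.6667·3 = 3.3333.
u_2 = w_2 − 3.3333·q_1 = (-2.8889, 2.2222, 0.7778).
‖u_2‖ = 3.7268, so q_2 = (-0.7752, 0.5963, 0.2087).
q_1·w_3 = (-0.3333)·(-4) + (-0.6667)·(-3) + 0.6667·3 = 5.3333; q_2·w_3 = (-0.7752)·(-4) + 0.5963·(-3) + 0.2087·3 = 1.9379.
u_3 = w_3 − 5.3333·q_1 − 1.9379·q_2 = (-0.7200, -0.6000, -0.9600).
‖u_3‖ = 1.3416, so q_3 = (-0.5367, -0.4472, -0.7155).

q_3 = (-0.5367, -0.4472, -0.7155)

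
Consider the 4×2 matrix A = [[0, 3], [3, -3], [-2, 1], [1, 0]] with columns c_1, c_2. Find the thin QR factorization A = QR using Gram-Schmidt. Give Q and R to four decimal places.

c_1 = (0, 3, -2, 1); ‖c_1‖ = 3.7417, so e_1 = (0.0000, 0.8018, -0.5345, 0.2673).
e_1·c_2 = 0.0000·3 + 0.8018·(-3) + (-0.5345)·1 + 0.2673·0 = -2.9399.
u_2 = c_2 + 2.9399·e_1 = (3.0000, -0.6429, -0.5714, 0.7857).
‖u_2‖ = 3.2183, so e_2 = (0.9322, -0.1998, -0.1776, 0.2441).

Q = [[0.0000, 0.9322], [0.8018, -0.1998], [-0.5345, -0.1776], [0.2673, 0.2441]], R = [[3.7417, -2.9399], [0.0000, 3.2183]]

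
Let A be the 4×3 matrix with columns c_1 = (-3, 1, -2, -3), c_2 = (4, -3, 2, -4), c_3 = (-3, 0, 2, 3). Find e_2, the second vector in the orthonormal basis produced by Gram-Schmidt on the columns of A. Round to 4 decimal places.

e_2 = (0.4715, -0.4117, 0.2125, -0.7504)

e_1 = c_1/‖c_1‖ = (-3, 1, -2, -3)/4.7958 = (-0.6255, 0.2085, -0.4170, -0.6255).
r_{12} = e_1·c_2 = -1.4596.
u_2 = c_2 + 1.4596·e_1 = (3.0870, -2.6957, 1.3913, -4.9130).
‖u_2‖ = 6.5475, so e_2 = (0.4715, -0.4117, 0.2125, -0.7504).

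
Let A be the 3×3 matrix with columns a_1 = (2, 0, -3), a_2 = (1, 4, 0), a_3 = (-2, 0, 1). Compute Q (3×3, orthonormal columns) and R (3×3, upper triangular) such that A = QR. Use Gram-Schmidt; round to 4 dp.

a_1 = (2, 0, -3); ‖a_1‖ = 3.6056, so e_1 = (0.5547, 0.0000, -0.8321).
e_1·a_2 = 0.5547·1 + 0.0000·4 + (-0.8321)·0 = 0.5547.
u_2 = a_2 − 0.5547·e_1 = (0.6923, 4.0000, 0.4615).
‖u_2‖ = 4.0856, so e_2 = (0.1694, 0.9790, 0.1130).
e_1·a_3 = 0.5547·(-2) + 0.0000·0 + (-0.8321)·1 = -1.9415; e_2·a_3 = 0.1694·(-2) + 0.9790·0 + 0.1130·1 = -0.2259.
u_3 = a_3 + 1.9415·e_1 + 0.2259·e_2 = (-0.8848, 0.2212, -0.5899).
‖u_3‖ = 1.0862, so e_3 = (-0.8146, 0.2037, -0.5431).

Q = [[0.5547, 0.1694, -0.8146], [0.0000, 0.9790, 0.2037], [-0.8321, 0.1130, -0.5431]], R = [[3.6056, 0.5547, -1.9415], [0.0000, 4.0856, -0.2259], [0.0000, 0.0000, 1.0862]]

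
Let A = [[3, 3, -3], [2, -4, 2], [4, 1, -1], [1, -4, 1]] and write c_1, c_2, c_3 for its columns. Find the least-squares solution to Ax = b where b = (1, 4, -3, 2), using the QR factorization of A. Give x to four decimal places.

q_1 = c_1/‖c_1‖ = (3, 2, 4, 1)/5.4772 = (0.5477, 0.3651, 0.7303, 0.1826).
r_{12} = q_1·c_2 = 0.1826.
u_2 = c_2 − 0.1826·q_1 = (2.9000, -4.0667, 0.8667, -4.0333).
‖u_2‖ = 6.4782, so q_2 = (0.4477, -0.6277, 0.1338, -0.6226).
r_{13} = q_1·c_3 = -1.4606; r_{23} = q_2·c_3 = -3.3549.
u_3 = c_3 + 1.4606·q_1 + 3.3549·q_2 = (-0.6982, 0.4273, 0.5155, -0.8221).
‖u_3‖ = 1.2695, so q_3 = (-0.5500, 0.3366, 0.4061, -0.6476).
Qᵀb = (0.1826, -3.7099, -1.7168).
Back-substitute: x_3 = -1.7168/1.2695 = -1.3524.
x_2 = (-3.7099 + 3.3549·(-1.3524))/6.4782 = -1.2730.
x_1 = (0.1826 − 0.1826·(-1.2730) + 1.4606·(-1.3524))/5.4772 = -0.2849.

x = (-0.2849, -1.2730, -1.3524)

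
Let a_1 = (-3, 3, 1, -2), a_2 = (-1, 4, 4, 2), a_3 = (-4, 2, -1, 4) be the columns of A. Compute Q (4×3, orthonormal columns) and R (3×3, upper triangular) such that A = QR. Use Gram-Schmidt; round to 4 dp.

Q = [[-0.6255, 0.1833, -0.5838], [0.6255, 0.3917, 0.0120], [0.2085, 0.6417, -0.4839], [-0.4170, 0.6334, 0.6518]], R = [[4.7958, 3.1277, 1.8766], [0.0000, 5.2170, 1.9418], [0.0000, 0.0000, 5.4505]]

a_1 = (-3, 3, 1, -2); ‖a_1‖ = 4.7958, so q_1 = (-0.6255, 0.6255, 0.2085, -0.4170).
q_1·a_2 = (-0.6255)·(-1) + 0.6255·4 + 0.2085·4 + (-0.4170)·2 = 3.1277.
u_2 = a_2 − 3.1277·q_1 = (0.9565, 2.0435, 3.3478, 3.3043).
‖u_2‖ = 5.2170, so q_2 = (0.1833, 0.3917, 0.6417, 0.6334).
q_1·a_3 = (-0.6255)·(-4) + 0.6255·2 + 0.2085·(-1) + (-0.4170)·4 = 1.8766; q_2·a_3 = 0.1833·(-4) + 0.3917·2 + 0.6417·(-1) + 0.6334·4 = 1.9418.
u_3 = a_3 − 1.8766·q_1 − 1.9418·q_2 = (-3.1821, 0.0655, -2.6374, 3.5527).
‖u_3‖ = 5.4505, so q_3 = (-0.5838, 0.0120, -0.4839, 0.6518).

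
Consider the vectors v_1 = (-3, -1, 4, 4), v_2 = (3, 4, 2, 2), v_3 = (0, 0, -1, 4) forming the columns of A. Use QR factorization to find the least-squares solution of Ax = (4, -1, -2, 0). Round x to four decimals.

x = (-0.6057, 0.0824, 0.5161)

v_1 = (-3, -1, 4, 4); ‖v_1‖ = 6.4807, so q_1 = (-0.4629, -0.1543, 0.6172, 0.6172).
q_1·v_2 = (-0.4629)·3 + (-0.1543)·4 + 0.6172·2 + 0.6172·2 = 0.4629.
u_2 = v_2 − 0.4629·q_1 = (3.2143, 4.0714, 1.7143, 1.7143).
‖u_2‖ = 5.7259, so q_2 = (0.5614, 0.7111, 0.2994, 0.2994).
q_1·v_3 = (-0.4629)·0 + (-0.1543)·0 + 0.6172·(-1) + 0.6172·4 = 1.8516; q_2·v_3 = 0.5614·0 + 0.7111·0 + 0.2994·(-1) + 0.2994·4 = 0.8982.
u_3 = v_3 − 1.8516·q_1 − 0.8982·q_2 = (0.3529, -0.3529, -2.4118, 2.5882).
‖u_3‖ = 3.5728, so q_3 = (0.0988, -0.0988, -0.6750, 0.7244).
Qᵀb = (-2.9318, 0.9356, 1.8440).
Back-substitute: x_3 = 1.8440/3.5728 = 0.5161.
x_2 = (0.9356 − 0.8982·0.5161)/5.7259 = 0.0824.
x_1 = (-2.9318 − 0.4629·0.0824 − 1.8516·0.5161)/6.4807 = -0.6057.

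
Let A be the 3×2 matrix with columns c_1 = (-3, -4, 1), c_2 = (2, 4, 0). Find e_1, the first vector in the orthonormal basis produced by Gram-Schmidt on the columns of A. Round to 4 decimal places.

e_1 = c_1/‖c_1‖ = (-3, -4, 1)/5.0990 = (-0.5883, -0.7845, 0.1961).

e_1 = (-0.5883, -0.7845, 0.1961)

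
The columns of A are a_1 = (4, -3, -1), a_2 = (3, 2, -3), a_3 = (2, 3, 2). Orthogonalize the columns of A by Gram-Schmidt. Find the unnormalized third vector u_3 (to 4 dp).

a_1 = (4, -3, -1); ‖a_1‖ = 5.0990, so e_1 = (0.7845, -0.5883, -0.1961).
e_1·a_2 = 0.7845·3 + (-0.5883)·2 + (-0.1961)·(-3) = 1.7650.
u_2 = a_2 − 1.7650·e_1 = (1.6154, 3.0385, -2.6538).
‖u_2‖ = 4.3456, so e_2 = (0.3717, 0.6992, -0.6107).
e_1·a_3 = 0.7845·2 + (-0.5883)·3 + (-0.1961)·2 = -0.5883; e_2·a_3 = 0.3717·2 + 0.6992·3 + (-0.6107)·2 = 1.6197.
u_3 = a_3 + 0.5883·e_1 − 1.6197·e_2 = (1.8595, 1.5214, 2.8737).

u_3 = (1.8595, 1.5214, 2.8737)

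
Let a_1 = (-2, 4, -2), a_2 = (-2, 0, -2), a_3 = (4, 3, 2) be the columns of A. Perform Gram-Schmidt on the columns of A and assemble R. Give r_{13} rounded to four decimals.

a_1 = (-2, 4, -2); ‖a_1‖ = 4.8990, so e_1 = (-0.4082, 0.8165, -0.4082).
r_{13} = e_1·a_3 = 0.0000.

r_{13} = 0.0000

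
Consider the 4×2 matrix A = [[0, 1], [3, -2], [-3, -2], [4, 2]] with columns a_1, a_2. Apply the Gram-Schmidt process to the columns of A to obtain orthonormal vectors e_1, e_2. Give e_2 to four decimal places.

a_1 = (0, 3, -3, 4); ‖a_1‖ = 5.8310, so e_1 = (0.0000, 0.5145, -0.5145, 0.6860).
e_1·a_2 = 0.0000·1 + 0.5145·(-2) + (-0.5145)·(-2) + 0.6860·2 = 1.3720.
u_2 = a_2 − 1.3720·e_1 = (1.0000, -2.7059, -1.2941, 1.0588).
‖u_2‖ = 3.3343, so e_2 = (0.2999, -0.8115, -0.3881, 0.3176).

e_2 = (0.2999, -0.8115, -0.3881, 0.3176)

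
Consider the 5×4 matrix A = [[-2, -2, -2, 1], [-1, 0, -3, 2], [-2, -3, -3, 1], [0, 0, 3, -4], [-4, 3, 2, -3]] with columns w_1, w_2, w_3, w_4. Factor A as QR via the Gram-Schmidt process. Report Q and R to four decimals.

Q = [[-0.4000, -0.4622, 0.0778, 0.4049], [-0.2000, -0.0171, -0.6664, -0.6382], [-0.4000, -0.6762, 0.0505, -0.2086], [0.0000, 0.0000, 0.7326, -0.6177], [-0.8000, 0.5735, 0.1024, 0.0614]], R = [[5.0000, -0.4000, 1.0000, 1.2000], [0.0000, 4.6733, 4.1512, -2.8930], [0.0000, 0.0000, 4.0948, -4.4423], [0.0000, 0.0000, 0.0000, 1.2067]]

q_1 = w_1/‖w_1‖ = (-2, -1, -2, 0, -4)/5.0000 = (-0.4000, -0.2000, -0.4000, 0.0000, -0.8000).
r_{12} = q_1·w_2 = -0.4000.
u_2 = w_2 + 0.4000·q_1 = (-2.1600, -0.0800, -3.1600, 0.0000, 2.6800).
‖u_2‖ = 4.6733, so q_2 = (-0.4622, -0.0171, -0.6762, 0.0000, 0.5735).
r_{13} = q_1·w_3 = 1.0000; r_{23} = q_2·w_3 = 4.1512.
u_3 = w_3 − 1.0000·q_1 − 4.1512·q_2 = (0.3187, -2.7289, 0.2070, 3.0000, 0.4194).
‖u_3‖ = 4.0948, so q_3 = (0.0778, -0.6664, 0.0505, 0.7326, 0.1024).
r_{14} = q_1·w_4 = 1.2000; r_{24} = q_2·w_4 = -2.8930; r_{34} = q_3·w_4 = -4.4423.
u_4 = w_4 − 1.2000·q_1 + 2.8930·q_2 + 4.4423·q_3 = (0.4886, -0.7701, -0.2517, -0.7454, 0.0741).
‖u_4‖ = 1.2067, so q_4 = (0.4049, -0.6382, -0.2086, -0.6177, 0.0614).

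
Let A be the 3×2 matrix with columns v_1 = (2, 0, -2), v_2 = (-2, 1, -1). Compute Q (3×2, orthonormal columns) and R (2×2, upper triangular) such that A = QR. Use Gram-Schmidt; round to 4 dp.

Q = [[0.7071, -0.6396], [0.0000, 0.4264], [-0.7071, -0.6396]], R = [[2.8284, -0.7071], [0.0000, 2.3452]]

v_1 = (2, 0, -2); ‖v_1‖ = 2.8284, so e_1 = (0.7071, 0.0000, -0.7071).
e_1·v_2 = 0.7071·(-2) + 0.0000·1 + (-0.7071)·(-1) = -0.7071.
u_2 = v_2 + 0.7071·e_1 = (-1.5000, 1.0000, -1.5000).
‖u_2‖ = 2.3452, so e_2 = (-0.6396, 0.4264, -0.6396).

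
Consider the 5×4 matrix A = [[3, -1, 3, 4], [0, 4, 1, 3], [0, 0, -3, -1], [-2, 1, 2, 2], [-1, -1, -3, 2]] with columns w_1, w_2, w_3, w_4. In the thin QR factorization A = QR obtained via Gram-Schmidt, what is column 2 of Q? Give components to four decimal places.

w_1 = (3, 0, 0, -2, -1); ‖w_1‖ = 3.7417, so e_1 = (0.8018, 0.0000, 0.0000, -0.5345, -0.2673).
e_1·w_2 = 0.8018·(-1) + 0.0000·4 + 0.0000·0 + (-0.5345)·1 + (-0.2673)·(-1) = -1.0690.
u_2 = w_2 + 1.0690·e_1 = (-0.1429, 4.0000, 0.0000, 0.4286, -1.2857).
‖u_2‖ = 4.2258, so e_2 = (-0.0338, 0.9466, 0.0000, 0.1014, -0.3043).

e_2 = (-0.0338, 0.9466, 0.0000, 0.1014, -0.3043)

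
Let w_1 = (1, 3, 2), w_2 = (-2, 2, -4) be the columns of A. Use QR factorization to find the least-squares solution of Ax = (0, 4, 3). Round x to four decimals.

q_1 = w_1/‖w_1‖ = (1, 3, 2)/3.7417 = (0.2673, 0.8018, 0.5345).
r_{12} = q_1·w_2 = -1.0690.
u_2 = w_2 + 1.0690·q_1 = (-1.7143, 2.8571, -3.4286).
‖u_2‖ = 4.7809, so q_2 = (-0.3586, 0.5976, -0.7171).
Qᵀb = (4.8107, 0.2390).
Back-substitute: x_2 = 0.2390/4.7809 = 0.0500.
x_1 = (4.8107 + 1.0690·0.0500)/3.7417 = 1.3000.

x = (1.3000, 0.0500)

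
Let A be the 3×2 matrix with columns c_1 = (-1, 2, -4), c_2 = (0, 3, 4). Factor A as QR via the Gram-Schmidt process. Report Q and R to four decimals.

Q = [[-0.2182, -0.1059], [0.4364, 0.8786], [-0.8729, 0.4657]], R = [[4.5826, -2.1822], [0.0000, 4.4987]]

q_1 = c_1/‖c_1‖ = (-1, 2, -4)/4.5826 = (-0.2182, 0.4364, -0.8729).
r_{12} = q_1·c_2 = -2.1822.
u_2 = c_2 + 2.1822·q_1 = (-0.4762, 3.9524, 2.0952).
‖u_2‖ = 4.4987, so q_2 = (-0.1059, 0.8786, 0.4657).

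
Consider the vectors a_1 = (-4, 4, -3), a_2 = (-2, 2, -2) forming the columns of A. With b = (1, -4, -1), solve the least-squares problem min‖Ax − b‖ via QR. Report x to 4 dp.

x = (-3.5000, 5.7500)

e_1 = a_1/‖a_1‖ = (-4, 4, -3)/6.4031 = (-0.6247, 0.6247, -0.4685).
r_{12} = e_1·a_2 = 3.4358.
u_2 = a_2 − 3.4358·e_1 = (0.1463, -0.1463, -0.3902).
‖u_2‖ = 0.4417, so e_2 = (0.3313, -0.3313, -0.8835).
Qᵀb = (-2.6550, 2.5399).
Back-substitute: x_2 = 2.5399/0.4417 = 5.7500.
x_1 = (-2.6550 − 3.4358·5.7500)/6.4031 = -3.5000.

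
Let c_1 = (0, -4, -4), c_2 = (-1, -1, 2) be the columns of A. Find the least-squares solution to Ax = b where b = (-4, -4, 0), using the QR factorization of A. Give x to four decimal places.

c_1 = (0, -4, -4); ‖c_1‖ = 5.6569, so q_1 = (0.0000, -0.7071, -0.7071).
q_1·c_2 = 0.0000·(-1) + (-0.7071)·(-1) + (-0.7071)·2 = -0.7071.
u_2 = c_2 + 0.7071·q_1 = (-1.0000, -1.5000, 1.5000).
‖u_2‖ = 2.3452, so q_2 = (-0.4264, -0.6396, 0.6396).
Qᵀb = (2.8284, 4.2640).
Back-substitute: x_2 = 4.2640/2.3452 = 1.8182.
x_1 = (2.8284 + 0.7071·1.8182)/5.6569 = 0.7273.

x = (0.7273, 1.8182)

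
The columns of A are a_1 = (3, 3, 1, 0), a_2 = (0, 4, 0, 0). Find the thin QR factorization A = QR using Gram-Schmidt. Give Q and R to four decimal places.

Q = [[0.6882, -0.6529], [0.6882, 0.7255], [0.2294, -0.2176], [0.0000, 0.0000]], R = [[4.3589, 2.7530], [0.0000, 2.9019]]

q_1 = a_1/‖a_1‖ = (3, 3, 1, 0)/4.3589 = (0.6882, 0.6882, 0.2294, 0.0000).
r_{12} = q_1·a_2 = 2.7530.
u_2 = a_2 − 2.7530·q_1 = (-1.8947, 2.1053, -0.6316, 0.0000).
‖u_2‖ = 2.9019, so q_2 = (-0.6529, 0.7255, -0.2176, 0.0000).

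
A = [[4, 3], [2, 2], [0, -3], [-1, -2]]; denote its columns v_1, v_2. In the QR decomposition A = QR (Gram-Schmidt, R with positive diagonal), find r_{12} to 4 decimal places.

r_{12} = 3.9279

e_1 = v_1/‖v_1‖ = (4, 2, 0, -1)/4.5826 = (0.8729, 0.4364, 0.0000, -0.2182).
r_{12} = e_1·v_2 = 3.9279.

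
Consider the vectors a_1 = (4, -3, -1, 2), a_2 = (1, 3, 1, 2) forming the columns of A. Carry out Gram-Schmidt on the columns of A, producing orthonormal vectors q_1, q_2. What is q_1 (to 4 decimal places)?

q_1 = a_1/‖a_1‖ = (4, -3, -1, 2)/5.4772 = (0.7303, -0.5477, -0.1826, 0.3651).

q_1 = (0.7303, -0.5477, -0.1826, 0.3651)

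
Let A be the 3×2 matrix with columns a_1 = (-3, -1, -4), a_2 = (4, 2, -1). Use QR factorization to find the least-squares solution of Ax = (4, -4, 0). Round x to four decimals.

a_1 = (-3, -1, -4); ‖a_1‖ = 5.0990, so q_1 = (-0.5883, -0.1961, -0.7845).
q_1·a_2 = (-0.5883)·4 + (-0.1961)·2 + (-0.7845)·(-1) = -1.9612.
u_2 = a_2 + 1.9612·q_1 = (2.8462, 1.6154, -2.5385).
‖u_2‖ = 4.1417, so q_2 = (0.6872, 0.3900, -0.6129).
Qᵀb = (-1.5689, 1.1887).
Back-substitute: x_2 = 1.1887/4.1417 = 0.2870.
x_1 = (-1.5689 + 1.9612·0.2870)/5.0990 = -0.1973.

x = (-0.1973, 0.2870)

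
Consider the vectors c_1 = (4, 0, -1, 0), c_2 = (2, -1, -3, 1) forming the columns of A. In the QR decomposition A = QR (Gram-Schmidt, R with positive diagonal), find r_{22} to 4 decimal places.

r_{22} = 2.8076

c_1 = (4, 0, -1, 0); ‖c_1‖ = 4.1231, so e_1 = (0.9701, 0.0000, -0.2425, 0.0000).
e_1·c_2 = 0.9701·2 + 0.0000·(-1) + (-0.2425)·(-3) + 0.0000·1 = 2.6679.
u_2 = c_2 − 2.6679·e_1 = (-0.5882, -1.0000, -2.3529, 1.0000).
r_{22} = ‖u_2‖ = 2.8076.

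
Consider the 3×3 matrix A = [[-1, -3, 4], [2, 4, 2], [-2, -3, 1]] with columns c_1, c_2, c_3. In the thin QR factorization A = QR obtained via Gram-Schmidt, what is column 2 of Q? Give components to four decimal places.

e_1 = c_1/‖c_1‖ = (-1, 2, -2)/3.0000 = (-0.3333, 0.6667, -0.6667).
r_{12} = e_1·c_2 = 5.6667.
u_2 = c_2 − 5.6667·e_1 = (-1.1111, 0.2222, 0.7778).
‖u_2‖ = 1.3744, so e_2 = (-0.8085, 0.1617, 0.5659).

e_2 = (-0.8085, 0.1617, 0.5659)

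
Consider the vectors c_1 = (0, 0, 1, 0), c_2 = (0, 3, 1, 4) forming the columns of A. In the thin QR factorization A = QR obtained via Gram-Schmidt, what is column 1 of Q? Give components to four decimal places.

q_1 = (0.0000, 0.0000, 1.0000, 0.0000)

q_1 = c_1/‖c_1‖ = (0, 0, 1, 0)/1.0000 = (0.0000, 0.0000, 1.0000, 0.0000).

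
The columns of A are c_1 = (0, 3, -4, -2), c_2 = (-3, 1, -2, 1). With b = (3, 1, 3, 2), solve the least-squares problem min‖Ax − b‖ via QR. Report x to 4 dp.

c_1 = (0, 3, -4, -2); ‖c_1‖ = 5.3852, so e_1 = (0.0000, 0.5571, -0.7428, -0.3714).
e_1·c_2 = 0.0000·(-3) + 0.5571·1 + (-0.7428)·(-2) + (-0.3714)·1 = 1.6713.
u_2 = c_2 − 1.6713·e_1 = (-3.0000, 0.0690, -0.7586, 1.6207).
‖u_2‖ = 3.4938, so e_2 = (-0.8587, 0.0197, -0.2171, 0.4639).
Qᵀb = (-2.4140, -2.2799).
Back-substitute: x_2 = -2.2799/3.4938 = -0.6525.
x_1 = (-2.4140 − 1.6713·(-0.6525))/5.3852 = -0.2458.

x = (-0.2458, -0.6525)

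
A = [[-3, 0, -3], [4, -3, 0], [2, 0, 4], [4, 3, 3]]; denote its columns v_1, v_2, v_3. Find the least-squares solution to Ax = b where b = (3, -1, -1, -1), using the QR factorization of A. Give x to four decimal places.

x = (-0.1984, 0.1737, -0.3474)

q_1 = v_1/‖v_1‖ = (-3, 4, 2, 4)/6.7082 = (-0.4472, 0.5963, 0.2981, 0.5963).
r_{12} = q_1·v_2 = 0.0000.
u_2 = v_2 + 0.0000·q_1 = (0.0000, -3.0000, 0.0000, 3.0000).
‖u_2‖ = 4.2426, so q_2 = (0.0000, -0.7071, 0.0000, 0.7071).
r_{13} = q_1·v_3 = 4.3231; r_{23} = q_2·v_3 = 2.1213.
u_3 = v_3 − 4.3231·q_1 − 2.1213·q_2 = (-1.0667, -1.0778, 2.7111, -1.0778).
‖u_3‖ = 3.2880, so q_3 = (-0.3244, -0.3278, 0.8245, -0.3278).
Qᵀb = (-2.8324, 0.0000, -1.1422).
Back-substitute: x_3 = -1.1422/3.2880 = -0.3474.
x_2 = (0.0000 − 2.1213·(-0.3474))/4.2426 = 0.1737.
x_1 = (-2.8324 + 0.0000·0.1737 − 4.3231·(-0.3474))/6.7082 = -0.1984.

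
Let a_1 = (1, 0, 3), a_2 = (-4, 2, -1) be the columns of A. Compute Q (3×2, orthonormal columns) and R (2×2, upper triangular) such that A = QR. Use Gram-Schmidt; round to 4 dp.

Q = [[0.3162, -0.8224], [0.0000, 0.4984], [0.9487, 0.2741]], R = [[3.1623, -2.2136], [0.0000, 4.0125]]

a_1 = (1, 0, 3); ‖a_1‖ = 3.1623, so e_1 = (0.3162, 0.0000, 0.9487).
e_1·a_2 = 0.3162·(-4) + 0.0000·2 + 0.9487·(-1) = -2.2136.
u_2 = a_2 + 2.2136·e_1 = (-3.3000, 2.0000, 1.1000).
‖u_2‖ = 4.0125, so e_2 = (-0.8224, 0.4984, 0.2741).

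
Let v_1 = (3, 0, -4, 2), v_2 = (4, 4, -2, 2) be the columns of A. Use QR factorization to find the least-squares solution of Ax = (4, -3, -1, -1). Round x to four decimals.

v_1 = (3, 0, -4, 2); ‖v_1‖ = 5.3852, so e_1 = (0.5571, 0.0000, -0.7428, 0.3714).
e_1·v_2 = 0.5571·4 + 0.0000·4 + (-0.7428)·(-2) + 0.3714·2 = 4.4567.
u_2 = v_2 − 4.4567·e_1 = (1.5172, 4.0000, 1.3103, 0.3448).
‖u_2‖ = 4.4875, so e_2 = (0.3381, 0.8914, 0.2920, 0.0768).
Qᵀb = (2.5997, -1.6905).
Back-substitute: x_2 = -1.6905/4.4875 = -0.3767.
x_1 = (2.5997 − 4.4567·(-0.3767))/5.3852 = 0.7945.

x = (0.7945, -0.3767)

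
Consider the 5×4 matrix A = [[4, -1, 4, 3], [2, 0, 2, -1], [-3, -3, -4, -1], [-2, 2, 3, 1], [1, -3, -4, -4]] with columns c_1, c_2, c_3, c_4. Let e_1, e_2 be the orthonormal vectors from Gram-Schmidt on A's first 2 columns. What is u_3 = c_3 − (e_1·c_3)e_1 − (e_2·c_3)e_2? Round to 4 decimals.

e_1 = c_1/‖c_1‖ = (4, 2, -3, -2, 1)/5.8310 = (0.6860, 0.3430, -0.5145, -0.3430, 0.1715).
r_{12} = e_1·c_2 = -0.3430.
u_2 = c_2 + 0.3430·e_1 = (-0.7647, 0.1176, -3.1765, 1.8824, -2.9412).
‖u_2‖ = 4.7836, so e_2 = (-0.1599, 0.0246, -0.6640, 0.3935, -0.6149).
r_{13} = e_1·c_3 = 3.7730; r_{23} = e_2·c_3 = 5.7058.
u_3 = c_3 − 3.7730·e_1 − 5.7058·e_2 = (2.3239, 0.5656, 1.7301, 2.0488, -1.1388).

u_3 = (2.3239, 0.5656, 1.7301, 2.0488, -1.1388)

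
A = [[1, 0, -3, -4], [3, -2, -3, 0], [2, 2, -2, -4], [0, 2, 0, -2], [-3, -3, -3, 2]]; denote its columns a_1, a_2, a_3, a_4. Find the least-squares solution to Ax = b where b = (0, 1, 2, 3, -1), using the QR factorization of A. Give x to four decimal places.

a_1 = (1, 3, 2, 0, -3); ‖a_1‖ = 4.7958, so q_1 = (0.2085, 0.6255, 0.4170, 0.0000, -0.6255).
q_1·a_2 = 0.2085·0 + 0.6255·(-2) + 0.4170·2 + 0.0000·2 + (-0.6255)·(-3) = 1.4596.
u_2 = a_2 − 1.4596·q_1 = (-0.3043, -2.9130, 1.3913, 2.0000, -2.0870).
‖u_2‖ = 4.3439, so q_2 = (-0.0701, -0.6706, 0.3203, 0.4604, -0.4804).
q_1·a_3 = 0.2085·(-3) + 0.6255·(-3) + 0.4170·(-2) + 0.0000·0 + (-0.6255)·(-3) = -1.4596; q_2·a_3 = (-0.0701)·(-3) + (-0.6706)·(-3) + 0.3203·(-2) + 0.4604·0 + (-0.4804)·(-3) = 3.0227.
u_3 = a_3 + 1.4596·q_1 − 3.0227·q_2 = (-2.4839, -0.0599, -2.3594, -1.3917, -2.4608).
‖u_3‖ = 4.4422, so q_3 = (-0.5592, -0.0135, -0.5311, -0.3133, -0.5540).
q_1·a_4 = 0.2085·(-4) + 0.6255·0 + 0.4170·(-4) + 0.0000·(-2) + (-0.6255)·2 = -3.7533; q_2·a_4 = (-0.0701)·(-4) + (-0.6706)·0 + 0.3203·(-4) + 0.4604·(-2) + (-0.4804)·2 = -2.8826; q_3·a_4 = (-0.5592)·(-4) + (-0.0135)·0 + (-0.5311)·(-4) + (-0.3133)·(-2) + (-0.5540)·2 = 3.8799.
u_4 = a_4 + 3.7533·q_1 + 2.8826·q_2 − 3.8799·q_3 = (-1.2499, 0.4671, 0.5493, 0.5427, 0.4166).
‖u_4‖ = 1.5969, so q_4 = (-0.7827, 0.2925, 0.3440, 0.3399, 0.2609).
Qᵀb = (2.0851, 1.8316, -1.4617, 1.7391).
Back-substitute: x_4 = 1.7391/1.5969 = 1.0890.
x_3 = (-1.4617 − 3.8799·1.0890)/4.4422 = -1.2802.
x_2 = (1.8316 − 3.0227·(-1.2802) + 2.8826·1.0890)/4.3439 = 2.0352.
x_1 = (2.0851 − 1.4596·2.0352 + 1.4596·(-1.2802) + 3.7533·1.0890)/4.7958 = 0.2780.

x = (0.2780, 2.0352, -1.2802, 1.0890)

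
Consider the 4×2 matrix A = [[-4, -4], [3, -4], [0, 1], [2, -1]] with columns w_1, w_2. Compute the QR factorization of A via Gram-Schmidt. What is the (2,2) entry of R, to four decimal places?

r_{22} = 5.8191

w_1 = (-4, 3, 0, 2); ‖w_1‖ = 5.3852, so q_1 = (-0.7428, 0.5571, 0.0000, 0.3714).
q_1·w_2 = (-0.7428)·(-4) + 0.5571·(-4) + 0.0000·1 + 0.3714·(-1) = 0.3714.
u_2 = w_2 − 0.3714·q_1 = (-3.7241, -4.2069, 1.0000, -1.1379).
r_{22} = ‖u_2‖ = 5.8191.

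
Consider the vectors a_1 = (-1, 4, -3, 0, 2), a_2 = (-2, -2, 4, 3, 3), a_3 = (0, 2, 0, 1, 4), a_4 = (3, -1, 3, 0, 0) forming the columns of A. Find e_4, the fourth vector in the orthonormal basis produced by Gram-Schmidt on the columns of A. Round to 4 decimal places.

e_4 = (0.2184, 0.6607, 0.5461, 0.2511, -0.3931)

a_1 = (-1, 4, -3, 0, 2); ‖a_1‖ = 5.4772, so e_1 = (-0.1826, 0.7303, -0.5477, 0.0000, 0.3651).
e_1·a_2 = (-0.1826)·(-2) + 0.7303·(-2) + (-0.5477)·4 + 0.0000·3 + 0.3651·3 = -2.1909.
u_2 = a_2 + 2.1909·e_1 = (-2.4000, -0.4000, 2.8000, 3.0000, 3.8000).
‖u_2‖ = 6.0992, so e_2 = (-0.3935, -0.0656, 0.4591, 0.4919, 0.6230).
e_1·a_3 = (-0.1826)·0 + 0.7303·2 + (-0.5477)·0 + 0.0000·1 + 0.3651·4 = 2.9212; e_2·a_3 = (-0.3935)·0 + (-0.0656)·2 + 0.4591·0 + 0.4919·1 + 0.6230·4 = 2.8528.
u_3 = a_3 − 2.9212·e_1 − 2.8528·e_2 = (1.6559, 0.0538, 0.2903, -0.4032, 1.1559).
‖u_3‖ = 2.0804, so e_3 = (0.7960, 0.0258, 0.1396, -0.1938, 0.5556).
e_1·a_4 = (-0.1826)·3 + 0.7303·(-1) + (-0.5477)·3 + 0.0000·0 + 0.3651·0 = -2.9212; e_2·a_4 = (-0.3935)·3 + (-0.0656)·(-1) + 0.4591·3 + 0.4919·0 + 0.6230·0 = 0.2623; e_3·a_4 = 0.7960·3 + 0.0258·(-1) + 0.1396·3 + (-0.1938)·0 + 0.5556·0 = 2.7807.
u_4 = a_4 + 2.9212·e_1 − 0.2623·e_2 − 2.7807·e_3 = (0.3565, 1.0787, 0.8915, 0.4099, -0.6418).
‖u_4‖ = 1.6326, so e_4 = (0.2184, 0.6607, 0.5461, 0.2511, -0.3931).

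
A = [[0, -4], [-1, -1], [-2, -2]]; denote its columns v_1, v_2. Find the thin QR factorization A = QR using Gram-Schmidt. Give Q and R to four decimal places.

Q = [[0.0000, -1.0000], [-0.4472, 0.0000], [-0.8944, 0.0000]], R = [[2.2361, 2.2361], [0.0000, 4.0000]]

v_1 = (0, -1, -2); ‖v_1‖ = 2.2361, so e_1 = (0.0000, -0.4472, -0.8944).
e_1·v_2 = 0.0000·(-4) + (-0.4472)·(-1) + (-0.8944)·(-2) = 2.2361.
u_2 = v_2 − 2.2361·e_1 = (-4.0000, 0.0000, 0.0000).
‖u_2‖ = 4.0000, so e_2 = (-1.0000, 0.0000, 0.0000).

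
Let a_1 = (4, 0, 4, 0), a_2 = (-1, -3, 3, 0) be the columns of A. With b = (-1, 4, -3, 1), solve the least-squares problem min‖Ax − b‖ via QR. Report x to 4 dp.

e_1 = a_1/‖a_1‖ = (4, 0, 4, 0)/5.6569 = (0.7071, 0.0000, 0.7071, 0.0000).
r_{12} = e_1·a_2 = 1.4142.
u_2 = a_2 − 1.4142·e_1 = (-2.0000, -3.0000, 2.0000, 0.0000).
‖u_2‖ = 4.1231, so e_2 = (-0.4851, -0.7276, 0.4851, 0.0000).
Qᵀb = (-2.8284, -3.8806).
Back-substitute: x_2 = -3.8806/4.1231 = -0.9412.
x_1 = (-2.8284 − 1.4142·(-0.9412))/5.6569 = -0.2647.

x = (-0.2647, -0.9412)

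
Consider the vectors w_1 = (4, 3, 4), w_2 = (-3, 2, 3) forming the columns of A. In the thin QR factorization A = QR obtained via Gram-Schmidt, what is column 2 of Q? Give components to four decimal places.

q_2 = (-0.7801, 0.3396, 0.5254)

w_1 = (4, 3, 4); ‖w_1‖ = 6.4031, so q_1 = (0.6247, 0.4685, 0.6247).
q_1·w_2 = 0.6247·(-3) + 0.4685·2 + 0.6247·3 = 0.9370.
u_2 = w_2 − 0.9370·q_1 = (-3.5854, 1.5610, 2.4146).
‖u_2‖ = 4.5959, so q_2 = (-0.7801, 0.3396, 0.5254).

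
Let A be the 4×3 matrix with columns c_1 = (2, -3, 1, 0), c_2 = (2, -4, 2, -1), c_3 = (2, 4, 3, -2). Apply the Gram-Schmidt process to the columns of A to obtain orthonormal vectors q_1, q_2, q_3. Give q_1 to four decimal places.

q_1 = (0.5345, -0.8018, 0.2673, 0.0000)

q_1 = c_1/‖c_1‖ = (2, -3, 1, 0)/3.7417 = (0.5345, -0.8018, 0.2673, 0.0000).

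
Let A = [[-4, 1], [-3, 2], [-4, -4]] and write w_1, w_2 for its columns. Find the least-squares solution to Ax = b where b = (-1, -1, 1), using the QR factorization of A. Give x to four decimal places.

x = (0.1273, -0.3697)

w_1 = (-4, -3, -4); ‖w_1‖ = 6.4031, so e_1 = (-0.6247, -0.4685, -0.6247).
e_1·w_2 = (-0.6247)·1 + (-0.4685)·2 + (-0.6247)·(-4) = 0.9370.
u_2 = w_2 − 0.9370·e_1 = (1.5854, 2.4390, -3.4146).
‖u_2‖ = 4.4857, so e_2 = (0.3534, 0.5437, -0.7612).
Qᵀb = (0.4685, -1.6584).
Back-substitute: x_2 = -1.6584/4.4857 = -0.3697.
x_1 = (0.4685 − 0.9370·(-0.3697))/6.4031 = 0.1273.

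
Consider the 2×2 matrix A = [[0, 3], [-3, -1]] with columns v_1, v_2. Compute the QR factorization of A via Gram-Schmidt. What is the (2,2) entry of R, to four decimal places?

r_{22} = 3.0000

v_1 = (0, -3); ‖v_1‖ = 3.0000, so q_1 = (0.0000, -1.0000).
q_1·v_2 = 0.0000·3 + (-1.0000)·(-1) = 1.0000.
u_2 = v_2 − 1.0000·q_1 = (3.0000, 0.0000).
r_{22} = ‖u_2‖ = 3.0000.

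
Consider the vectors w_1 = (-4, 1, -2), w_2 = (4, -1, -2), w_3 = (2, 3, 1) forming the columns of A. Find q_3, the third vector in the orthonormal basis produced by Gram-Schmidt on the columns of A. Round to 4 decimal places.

q_1 = w_1/‖w_1‖ = (-4, 1, -2)/4.5826 = (-0.8729, 0.2182, -0.4364).
r_{12} = q_1·w_2 = -2.8368.
u_2 = w_2 + 2.8368·q_1 = (1.5238, -0.3810, -3.2381).
‖u_2‖ = 3.5989, so q_2 = (0.4234, -0.1059, -0.8997).
r_{13} = q_1·w_3 = -1.5275; r_{23} = q_2·w_3 = -0.3705.
u_3 = w_3 + 1.5275·q_1 + 0.3705·q_2 = (0.8235, 3.2941, 0.0000).
‖u_3‖ = 3.3955, so q_3 = (0.2425, 0.9701, 0.0000).

q_3 = (0.2425, 0.9701, 0.0000)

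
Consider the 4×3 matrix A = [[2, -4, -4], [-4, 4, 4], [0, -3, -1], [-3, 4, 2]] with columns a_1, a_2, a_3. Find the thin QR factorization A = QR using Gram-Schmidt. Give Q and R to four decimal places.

Q = [[0.3714, -0.4324, -0.6752], [-0.7428, -0.2752, 0.1734], [0.0000, -0.8550, 0.2230], [-0.5571, 0.0786, -0.6814]], R = [[5.3852, -6.6850, -5.5709], [0.0000, 3.5086, 1.6413], [0.0000, 0.0000, 1.8088]]

e_1 = a_1/‖a_1‖ = (2, -4, 0, -3)/5.3852 = (0.3714, -0.7428, 0.0000, -0.5571).
r_{12} = e_1·a_2 = -6.6850.
u_2 = a_2 + 6.6850·e_1 = (-1.5172, -0.9655, -3.0000, 0.2759).
‖u_2‖ = 3.5086, so e_2 = (-0.4324, -0.2752, -0.8550, 0.0786).
r_{13} = e_1·a_3 = -5.5709; r_{23} = e_2·a_3 = 1.6413.
u_3 = a_3 + 5.5709·e_1 − 1.6413·e_2 = (-1.2213, 0.3137, 0.4034, -1.2325).
‖u_3‖ = 1.8088, so e_3 = (-0.6752, 0.1734, 0.2230, -0.6814).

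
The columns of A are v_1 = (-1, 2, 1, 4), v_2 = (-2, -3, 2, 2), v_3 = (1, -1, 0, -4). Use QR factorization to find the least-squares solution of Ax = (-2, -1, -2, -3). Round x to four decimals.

v_1 = (-1, 2, 1, 4); ‖v_1‖ = 4.6904, so e_1 = (-0.2132, 0.4264, 0.2132, 0.8528).
e_1·v_2 = (-0.2132)·(-2) + 0.4264·(-3) + 0.2132·2 + 0.8528·2 = 1.2792.
u_2 = v_2 − 1.2792·e_1 = (-1.7273, -3.5455, 1.7273, 0.9091).
‖u_2‖ = 4.4004, so e_2 = (-0.3925, -0.8057, 0.3925, 0.2066).
e_1·v_3 = (-0.2132)·1 + 0.4264·(-1) + 0.2132·0 + 0.8528·(-4) = -4.0508; e_2·v_3 = (-0.3925)·1 + (-0.8057)·(-1) + 0.3925·0 + 0.2066·(-4) = -0.4132.
u_3 = v_3 + 4.0508·e_1 + 0.4132·e_2 = (-0.0258, 0.3944, 1.0258, -0.4601).
‖u_3‖ = 1.1917, so e_3 = (-0.0217, 0.3309, 0.8608, -0.3861).
Qᵀb = (-2.9848, 0.1859, -0.8509).
Back-substitute: x_3 = -0.8509/1.1917 = -0.7140.
x_2 = (0.1859 + 0.4132·(-0.7140))/4.4004 = -0.0248.
x_1 = (-2.9848 − 1.2792·(-0.0248) + 4.0508·(-0.7140))/4.6904 = -1.2463.

x = (-1.2463, -0.0248, -0.7140)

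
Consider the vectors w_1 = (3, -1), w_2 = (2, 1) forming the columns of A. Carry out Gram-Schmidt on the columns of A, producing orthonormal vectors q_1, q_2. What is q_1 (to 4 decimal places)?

q_1 = (0.9487, -0.3162)

q_1 = w_1/‖w_1‖ = (3, -1)/3.1623 = (0.9487, -0.3162).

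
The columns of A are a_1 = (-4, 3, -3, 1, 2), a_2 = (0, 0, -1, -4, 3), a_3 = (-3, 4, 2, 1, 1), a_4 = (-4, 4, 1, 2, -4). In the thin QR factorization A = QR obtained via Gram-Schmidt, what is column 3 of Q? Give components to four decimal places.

q_1 = a_1/‖a_1‖ = (-4, 3, -3, 1, 2)/6.2450 = (-0.6405, 0.4804, -0.4804, 0.1601, 0.3203).
r_{12} = q_1·a_2 = 0.8006.
u_2 = a_2 − 0.8006·q_1 = (0.5128, -0.3846, -0.6154, -4.1282, 2.7436).
‖u_2‖ = 5.0358, so q_2 = (0.1018, -0.0764, -0.1222, -0.8198, 0.5448).
r_{13} = q_1·a_3 = 3.3627; r_{23} = q_2·a_3 = -1.1304.
u_3 = a_3 − 3.3627·q_1 + 1.1304·q_2 = (-0.7310, 2.2983, 3.4772, -0.4651, 0.5389).
‖u_3‖ = 4.2912, so q_3 = (-0.1704, 0.5356, 0.8103, -0.1084, 0.1256).

q_3 = (-0.1704, 0.5356, 0.8103, -0.1084, 0.1256)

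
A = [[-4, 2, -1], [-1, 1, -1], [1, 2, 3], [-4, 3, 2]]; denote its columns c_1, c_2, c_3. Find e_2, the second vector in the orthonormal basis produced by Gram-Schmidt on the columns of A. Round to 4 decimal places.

e_1 = c_1/‖c_1‖ = (-4, -1, 1, -4)/5.8310 = (-0.6860, -0.1715, 0.1715, -0.6860).
r_{12} = e_1·c_2 = -3.2585.
u_2 = c_2 + 3.2585·e_1 = (-0.2353, 0.4412, 2.5588, 0.7647).
‖u_2‖ = 2.7170, so e_2 = (-0.0866, 0.1624, 0.9418, 0.2814).

e_2 = (-0.0866, 0.1624, 0.9418, 0.2814)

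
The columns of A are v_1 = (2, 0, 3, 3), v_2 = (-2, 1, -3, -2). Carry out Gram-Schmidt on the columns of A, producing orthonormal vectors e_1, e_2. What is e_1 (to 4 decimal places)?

v_1 = (2, 0, 3, 3); ‖v_1‖ = 4.6904, so e_1 = (0.4264, 0.0000, 0.6396, 0.6396).

e_1 = (0.4264, 0.0000, 0.6396, 0.6396)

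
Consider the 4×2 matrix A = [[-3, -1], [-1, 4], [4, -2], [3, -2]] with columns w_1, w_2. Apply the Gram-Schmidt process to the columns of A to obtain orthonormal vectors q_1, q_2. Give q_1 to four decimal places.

q_1 = (-0.5071, -0.1690, 0.6761, 0.5071)

w_1 = (-3, -1, 4, 3); ‖w_1‖ = 5.9161, so q_1 = (-0.5071, -0.1690, 0.6761, 0.5071).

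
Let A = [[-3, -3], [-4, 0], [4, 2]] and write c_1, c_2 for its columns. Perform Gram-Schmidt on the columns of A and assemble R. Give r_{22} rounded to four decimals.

r_{22} = 2.4395

q_1 = c_1/‖c_1‖ = (-3, -4, 4)/6.4031 = (-0.4685, -0.6247, 0.6247).
r_{12} = q_1·c_2 = 2.6550.
u_2 = c_2 − 2.6550·q_1 = (-1.7561, 1.6585, 0.3415).
r_{22} = ‖u_2‖ = 2.4395.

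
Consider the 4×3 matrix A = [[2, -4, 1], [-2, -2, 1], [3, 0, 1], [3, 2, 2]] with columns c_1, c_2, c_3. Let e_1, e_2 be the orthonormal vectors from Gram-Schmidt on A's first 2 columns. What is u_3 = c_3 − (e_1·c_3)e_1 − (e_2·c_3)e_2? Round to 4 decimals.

u_3 = (-0.1613, 1.4839, -0.0645, 1.1613)

c_1 = (2, -2, 3, 3); ‖c_1‖ = 5.0990, so e_1 = (0.3922, -0.3922, 0.5883, 0.5883).
e_1·c_2 = 0.3922·(-4) + (-0.3922)·(-2) + 0.5883·0 + 0.5883·2 = 0.3922.
u_2 = c_2 − 0.3922·e_1 = (-4.1538, -1.8462, -0.2308, 1.7692).
‖u_2‖ = 4.8833, so e_2 = (-0.8506, -0.3781, -0.0473, 0.3623).
e_1·c_3 = 0.3922·1 + (-0.3922)·1 + 0.5883·1 + 0.5883·2 = 1.7650; e_2·c_3 = (-0.8506)·1 + (-0.3781)·1 + (-0.0473)·1 + 0.3623·2 = -0.5513.
u_3 = c_3 − 1.7650·e_1 + 0.5513·e_2 = (-0.1613, 1.4839, -0.0645, 1.1613).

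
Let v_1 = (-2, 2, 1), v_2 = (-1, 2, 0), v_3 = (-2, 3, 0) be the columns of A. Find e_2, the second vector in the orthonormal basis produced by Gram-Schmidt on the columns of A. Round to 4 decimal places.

e_2 = (0.3333, 0.6667, -0.6667)

v_1 = (-2, 2, 1); ‖v_1‖ = 3.0000, so e_1 = (-0.6667, 0.6667, 0.3333).
e_1·v_2 = (-0.6667)·(-1) + 0.6667·2 + 0.3333·0 = 2.0000.
u_2 = v_2 − 2.0000·e_1 = (0.3333, 0.6667, -0.6667).
‖u_2‖ = 1.0000, so e_2 = (0.3333, 0.6667, -0.6667).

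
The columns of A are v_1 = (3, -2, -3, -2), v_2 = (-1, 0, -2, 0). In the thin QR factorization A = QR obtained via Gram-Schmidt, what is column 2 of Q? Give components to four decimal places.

v_1 = (3, -2, -3, -2); ‖v_1‖ = 5.0990, so q_1 = (0.5883, -0.3922, -0.5883, -0.3922).
q_1·v_2 = 0.5883·(-1) + (-0.3922)·0 + (-0.5883)·(-2) + (-0.3922)·0 = 0.5883.
u_2 = v_2 − 0.5883·q_1 = (-1.3462, 0.2308, -1.6538, 0.2308).
‖u_2‖ = 2.1573, so q_2 = (-0.6240, 0.1070, -0.7666, 0.1070).

q_2 = (-0.6240, 0.1070, -0.7666, 0.1070)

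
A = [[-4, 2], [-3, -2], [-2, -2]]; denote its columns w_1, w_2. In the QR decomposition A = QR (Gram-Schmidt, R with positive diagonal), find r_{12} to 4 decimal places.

r_{12} = 0.3714

e_1 = w_1/‖w_1‖ = (-4, -3, -2)/5.3852 = (-0.7428, -0.5571, -0.3714).
r_{12} = e_1·w_2 = 0.3714.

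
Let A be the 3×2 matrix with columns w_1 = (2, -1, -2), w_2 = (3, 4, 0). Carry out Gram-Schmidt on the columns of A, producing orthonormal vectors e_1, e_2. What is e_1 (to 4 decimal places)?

e_1 = (0.6667, -0.3333, -0.6667)

e_1 = w_1/‖w_1‖ = (2, -1, -2)/3.0000 = (0.6667, -0.3333, -0.6667).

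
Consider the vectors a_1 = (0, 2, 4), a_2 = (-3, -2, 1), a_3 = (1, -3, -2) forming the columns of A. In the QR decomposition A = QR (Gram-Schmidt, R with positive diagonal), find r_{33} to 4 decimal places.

r_{33} = 2.0319

q_1 = a_1/‖a_1‖ = (0, 2, 4)/4.4721 = (0.0000, 0.4472, 0.8944).
r_{12} = q_1·a_2 = 0.0000.
u_2 = a_2 + 0.0000·q_1 = (-3.0000, -2.0000, 1.0000).
‖u_2‖ = 3.7417, so q_2 = (-0.8018, -0.5345, 0.2673).
r_{13} = q_1·a_3 = -3.1305; r_{23} = q_2·a_3 = 0.2673.
u_3 = a_3 + 3.1305·q_1 − 0.2673·q_2 = (1.2143, -1.4571, 0.7286).
r_{33} = ‖u_3‖ = 2.0319.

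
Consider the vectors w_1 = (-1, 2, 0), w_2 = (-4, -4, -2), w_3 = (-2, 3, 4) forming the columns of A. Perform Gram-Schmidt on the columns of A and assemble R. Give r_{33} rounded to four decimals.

w_1 = (-1, 2, 0); ‖w_1‖ = 2.2361, so e_1 = (-0.4472, 0.8944, 0.0000).
e_1·w_2 = (-0.4472)·(-4) + 0.8944·(-4) + 0.0000·(-2) = -1.7889.
u_2 = w_2 + 1.7889·e_1 = (-4.8000, -2.4000, -2.0000).
‖u_2‖ = 5.7271, so e_2 = (-0.8381, -0.4191, -0.3492).
e_1·w_3 = (-0.4472)·(-2) + 0.8944·3 + 0.0000·4 = 3.5777; e_2·w_3 = (-0.8381)·(-2) + (-0.4191)·3 + (-0.3492)·4 = -0.9778.
u_3 = w_3 − 3.5777·e_1 + 0.9778·e_2 = (-1.2195, -0.6098, 3.6585).
r_{33} = ‖u_3‖ = 3.9043.

r_{33} = 3.9043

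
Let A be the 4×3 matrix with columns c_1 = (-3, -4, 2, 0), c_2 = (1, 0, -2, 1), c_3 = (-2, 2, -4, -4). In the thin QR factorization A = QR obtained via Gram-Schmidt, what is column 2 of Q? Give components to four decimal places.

c_1 = (-3, -4, 2, 0); ‖c_1‖ = 5.3852, so e_1 = (-0.5571, -0.7428, 0.3714, 0.0000).
e_1·c_2 = (-0.5571)·1 + (-0.7428)·0 + 0.3714·(-2) + 0.0000·1 = -1.2999.
u_2 = c_2 + 1.2999·e_1 = (0.2759, -0.9655, -1.5172, 1.0000).
‖u_2‖ = 2.0761, so e_2 = (0.1329, -0.4651, -0.7308, 0.4817).

e_2 = (0.1329, -0.4651, -0.7308, 0.4817)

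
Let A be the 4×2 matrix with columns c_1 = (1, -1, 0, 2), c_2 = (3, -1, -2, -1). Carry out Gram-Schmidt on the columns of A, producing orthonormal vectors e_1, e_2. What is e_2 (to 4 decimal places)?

e_2 = (0.7044, -0.1761, -0.5283, -0.4402)

c_1 = (1, -1, 0, 2); ‖c_1‖ = 2.4495, so e_1 = (0.4082, -0.4082, 0.0000, 0.8165).
e_1·c_2 = 0.4082·3 + (-0.4082)·(-1) + 0.0000·(-2) + 0.8165·(-1) = 0.8165.
u_2 = c_2 − 0.8165·e_1 = (2.6667, -0.6667, -2.0000, -1.6667).
‖u_2‖ = 3.7859, so e_2 = (0.7044, -0.1761, -0.5283, -0.4402).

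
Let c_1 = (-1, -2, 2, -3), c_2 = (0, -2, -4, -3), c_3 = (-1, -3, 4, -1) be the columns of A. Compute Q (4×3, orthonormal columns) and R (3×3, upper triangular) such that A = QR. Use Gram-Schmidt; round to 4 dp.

Q = [[-0.2357, 0.0529, 0.0621], [-0.4714, -0.2749, -0.8367], [0.4714, -0.8670, 0.0103], [-0.7071, -0.4123, 0.5440]], R = [[4.2426, 1.1785, 4.2426], [0.0000, 5.2546, -2.2837], [0.0000, 0.0000, 1.9454]]

c_1 = (-1, -2, 2, -3); ‖c_1‖ = 4.2426, so e_1 = (-0.2357, -0.4714, 0.4714, -0.7071).
e_1·c_2 = (-0.2357)·0 + (-0.4714)·(-2) + 0.4714·(-4) + (-0.7071)·(-3) = 1.1785.
u_2 = c_2 − 1.1785·e_1 = (0.2778, -1.4444, -4.5556, -2.1667).
‖u_2‖ = 5.2546, so e_2 = (0.0529, -0.2749, -0.8670, -0.4123).
e_1·c_3 = (-0.2357)·(-1) + (-0.4714)·(-3) + 0.4714·4 + (-0.7071)·(-1) = 4.2426; e_2·c_3 = 0.0529·(-1) + (-0.2749)·(-3) + (-0.8670)·4 + (-0.4123)·(-1) = -2.2837.
u_3 = c_3 − 4.2426·e_1 + 2.2837·e_2 = (0.1207, -1.6278, 0.0201, 1.0584).
‖u_3‖ = 1.9454, so e_3 = (0.0621, -0.8367, 0.0103, 0.5440).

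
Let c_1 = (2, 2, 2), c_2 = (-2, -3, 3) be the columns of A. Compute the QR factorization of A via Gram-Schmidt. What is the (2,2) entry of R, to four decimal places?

e_1 = c_1/‖c_1‖ = (2, 2, 2)/3.4641 = (0.5774, 0.5774, 0.5774).
r_{12} = e_1·c_2 = -1.1547.
u_2 = c_2 + 1.1547·e_1 = (-1.3333, -2.3333, 3.6667).
r_{22} = ‖u_2‖ = 4.5461.

r_{22} = 4.5461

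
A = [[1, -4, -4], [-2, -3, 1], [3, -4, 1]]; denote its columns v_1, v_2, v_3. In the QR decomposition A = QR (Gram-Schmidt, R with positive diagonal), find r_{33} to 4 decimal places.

r_{33} = 3.9960

e_1 = v_1/‖v_1‖ = (1, -2, 3)/3.7417 = (0.2673, -0.5345, 0.8018).
r_{12} = e_1·v_2 = -2.6726.
u_2 = v_2 + 2.6726·e_1 = (-3.2857, -4.4286, -1.8571).
‖u_2‖ = 5.8187, so e_2 = (-0.5647, -0.7611, -0.3192).
r_{13} = e_1·v_3 = -0.8018; r_{23} = e_2·v_3 = 1.1785.
u_3 = v_3 + 0.8018·e_1 − 1.1785·e_2 = (-3.1203, 1.4684, 2.0190).
r_{33} = ‖u_3‖ = 3.9960.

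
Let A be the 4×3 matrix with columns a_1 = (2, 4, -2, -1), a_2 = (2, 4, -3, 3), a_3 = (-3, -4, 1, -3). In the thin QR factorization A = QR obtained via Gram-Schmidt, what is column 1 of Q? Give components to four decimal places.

e_1 = a_1/‖a_1‖ = (2, 4, -2, -1)/5.0000 = (0.4000, 0.8000, -0.4000, -0.2000).

e_1 = (0.4000, 0.8000, -0.4000, -0.2000)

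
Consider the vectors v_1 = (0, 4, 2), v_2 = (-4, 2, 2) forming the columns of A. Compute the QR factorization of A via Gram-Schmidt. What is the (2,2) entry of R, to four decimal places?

e_1 = v_1/‖v_1‖ = (0, 4, 2)/4.4721 = (0.0000, 0.8944, 0.4472).
r_{12} = e_1·v_2 = 2.6833.
u_2 = v_2 − 2.6833·e_1 = (-4.0000, -0.4000, 0.8000).
r_{22} = ‖u_2‖ = 4.0988.

r_{22} = 4.0988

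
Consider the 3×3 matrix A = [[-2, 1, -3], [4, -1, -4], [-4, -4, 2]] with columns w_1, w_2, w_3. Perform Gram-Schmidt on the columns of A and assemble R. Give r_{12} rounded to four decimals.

w_1 = (-2, 4, -4); ‖w_1‖ = 6.0000, so q_1 = (-0.3333, 0.6667, -0.6667).
r_{12} = q_1·w_2 = 1.6667.

r_{12} = 1.6667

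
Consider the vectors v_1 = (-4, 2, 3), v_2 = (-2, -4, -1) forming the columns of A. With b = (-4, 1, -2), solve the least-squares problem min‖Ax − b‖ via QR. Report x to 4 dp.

v_1 = (-4, 2, 3); ‖v_1‖ = 5.3852, so q_1 = (-0.7428, 0.3714, 0.5571).
q_1·v_2 = (-0.7428)·(-2) + 0.3714·(-4) + 0.5571·(-1) = -0.5571.
u_2 = v_2 + 0.5571·q_1 = (-2.4138, -3.7931, -0.6897).
‖u_2‖ = 4.5486, so q_2 = (-0.5307, -0.8339, -0.1516).
Qᵀb = (2.2283, 1.5920).
Back-substitute: x_2 = 1.5920/4.5486 = 0.3500.
x_1 = (2.2283 + 0.5571·0.3500)/5.3852 = 0.4500.

x = (0.4500, 0.3500)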